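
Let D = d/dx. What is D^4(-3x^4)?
-72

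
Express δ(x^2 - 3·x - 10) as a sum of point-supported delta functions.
\frac{\delta(x - 5) + \delta(x + 2)}{7}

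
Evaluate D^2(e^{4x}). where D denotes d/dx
16 e^{4 x}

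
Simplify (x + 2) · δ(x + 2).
0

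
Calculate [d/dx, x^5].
5 x^{4}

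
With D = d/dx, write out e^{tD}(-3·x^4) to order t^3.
3 x \left(- 4 t^{3} - 6 t^{2} x - 4 t x^{2} - x^{3}\right)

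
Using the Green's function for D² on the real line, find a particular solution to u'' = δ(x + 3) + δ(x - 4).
\frac{|x + 3|}{2} + \frac{|x - 4|}{2}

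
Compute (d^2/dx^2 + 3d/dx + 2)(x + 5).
2 x + 13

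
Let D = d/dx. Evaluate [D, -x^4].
- 4 x^{3}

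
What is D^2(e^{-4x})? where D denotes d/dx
16 e^{- 4 x}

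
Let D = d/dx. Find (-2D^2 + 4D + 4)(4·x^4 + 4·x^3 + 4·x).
16 x^{4} + 80 x^{3} - 48 x^{2} - 32 x + 16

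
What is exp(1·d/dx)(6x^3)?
6 x^{3} + 18 x^{2} + 18 x + 6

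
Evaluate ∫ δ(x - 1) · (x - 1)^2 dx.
0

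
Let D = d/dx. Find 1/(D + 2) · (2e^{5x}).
\frac{2 e^{5 x}}{7}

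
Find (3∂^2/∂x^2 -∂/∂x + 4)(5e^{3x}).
140 e^{3 x}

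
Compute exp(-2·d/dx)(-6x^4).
- 6 x^{4} + 48 x^{3} - 144 x^{2} + 192 x - 96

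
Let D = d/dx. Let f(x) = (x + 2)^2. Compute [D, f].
2 x + 4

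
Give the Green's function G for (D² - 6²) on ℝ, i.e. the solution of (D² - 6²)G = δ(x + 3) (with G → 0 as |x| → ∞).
-\frac{e^{-6|x + 3|}}{12}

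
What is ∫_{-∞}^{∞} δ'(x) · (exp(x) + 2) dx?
-1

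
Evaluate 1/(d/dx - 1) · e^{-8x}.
- \frac{e^{- 8 x}}{9}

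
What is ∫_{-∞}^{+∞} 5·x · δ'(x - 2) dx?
-5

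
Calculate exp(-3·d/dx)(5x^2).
5 x^{2} - 30 x + 45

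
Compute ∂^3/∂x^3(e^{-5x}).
- 125 e^{- 5 x}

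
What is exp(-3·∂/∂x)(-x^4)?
- x^{4} + 12 x^{3} - 54 x^{2} + 108 x - 81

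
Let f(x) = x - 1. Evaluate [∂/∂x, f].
1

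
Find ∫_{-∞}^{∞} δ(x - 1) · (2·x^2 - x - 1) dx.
0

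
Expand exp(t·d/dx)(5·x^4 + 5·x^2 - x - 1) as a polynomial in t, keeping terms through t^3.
20 t^{3} x + t^{2} \left(30 x^{2} + 5\right) + t \left(20 x^{3} + 10 x - 1\right) + 5 x^{4} + 5 x^{2} - x - 1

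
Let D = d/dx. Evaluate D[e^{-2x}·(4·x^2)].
8 x \left(1 - x\right) e^{- 2 x}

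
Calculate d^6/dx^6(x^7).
5040 x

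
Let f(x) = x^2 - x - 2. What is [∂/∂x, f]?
2 x - 1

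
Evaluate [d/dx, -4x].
-4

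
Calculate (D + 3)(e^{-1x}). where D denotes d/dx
2 e^{- x}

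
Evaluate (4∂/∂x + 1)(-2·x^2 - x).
- 2 x^{2} - 17 x - 4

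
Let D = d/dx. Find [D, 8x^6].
48 x^{5}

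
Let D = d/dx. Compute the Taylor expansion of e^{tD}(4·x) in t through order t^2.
4 t + 4 x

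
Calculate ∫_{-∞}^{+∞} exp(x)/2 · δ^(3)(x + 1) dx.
- \frac{1}{2 e}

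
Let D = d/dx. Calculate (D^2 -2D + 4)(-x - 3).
- 4 x - 10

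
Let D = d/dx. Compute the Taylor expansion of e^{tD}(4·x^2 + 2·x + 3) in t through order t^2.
4 t^{2} + 2 t \left(4 x + 1\right) + 4 x^{2} + 2 x + 3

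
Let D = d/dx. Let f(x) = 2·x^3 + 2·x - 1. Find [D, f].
6 x^{2} + 2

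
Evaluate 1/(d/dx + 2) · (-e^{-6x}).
\frac{e^{- 6 x}}{4}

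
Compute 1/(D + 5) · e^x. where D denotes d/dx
\frac{e^{x}}{6}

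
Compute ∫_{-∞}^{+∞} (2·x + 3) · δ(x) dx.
3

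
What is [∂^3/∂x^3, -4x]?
-12\frac{d^{2}}{dx^{2}}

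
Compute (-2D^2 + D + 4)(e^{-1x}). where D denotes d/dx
e^{- x}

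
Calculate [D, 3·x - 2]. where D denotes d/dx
3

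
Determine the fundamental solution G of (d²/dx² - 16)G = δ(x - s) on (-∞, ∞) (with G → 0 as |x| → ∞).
-\frac{e^{-4|x-s|}}{8}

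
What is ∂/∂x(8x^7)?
56 x^{6}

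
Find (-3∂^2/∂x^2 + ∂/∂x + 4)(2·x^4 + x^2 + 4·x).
8 x^{4} + 8 x^{3} - 68 x^{2} + 18 x - 2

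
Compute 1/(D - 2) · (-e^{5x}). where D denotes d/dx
- \frac{e^{5 x}}{3}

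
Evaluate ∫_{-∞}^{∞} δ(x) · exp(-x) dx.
1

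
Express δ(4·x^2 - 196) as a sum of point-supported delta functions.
\frac{\delta(x - 7) + \delta(x + 7)}{56}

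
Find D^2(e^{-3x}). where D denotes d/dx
9 e^{- 3 x}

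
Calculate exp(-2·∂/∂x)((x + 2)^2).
x^{2}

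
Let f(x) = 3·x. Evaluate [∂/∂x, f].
3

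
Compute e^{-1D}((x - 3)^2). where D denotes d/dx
x^{2} - 8 x + 16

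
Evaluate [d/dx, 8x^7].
56 x^{6}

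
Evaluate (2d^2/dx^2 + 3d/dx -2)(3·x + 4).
1 - 6 x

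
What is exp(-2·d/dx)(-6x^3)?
- 6 x^{3} + 36 x^{2} - 72 x + 48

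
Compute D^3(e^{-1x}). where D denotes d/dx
- e^{- x}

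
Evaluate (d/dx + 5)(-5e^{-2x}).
- 15 e^{- 2 x}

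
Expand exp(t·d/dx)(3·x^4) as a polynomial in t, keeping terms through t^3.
3 x \left(4 t^{3} + 6 t^{2} x + 4 t x^{2} + x^{3}\right)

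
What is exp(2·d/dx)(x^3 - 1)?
x^{3} + 6 x^{2} + 12 x + 7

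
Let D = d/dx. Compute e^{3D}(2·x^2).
2 x^{2} + 12 x + 18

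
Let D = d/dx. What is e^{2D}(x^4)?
x^{4} + 8 x^{3} + 24 x^{2} + 32 x + 16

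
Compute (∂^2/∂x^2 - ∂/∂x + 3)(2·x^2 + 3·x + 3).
6 x^{2} + 5 x + 10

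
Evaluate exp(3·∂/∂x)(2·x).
2 x + 6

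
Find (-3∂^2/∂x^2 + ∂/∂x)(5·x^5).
25 x^{3} \left(x - 12\right)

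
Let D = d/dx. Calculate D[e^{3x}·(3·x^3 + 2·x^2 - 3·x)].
\left(9 x^{3} + 15 x^{2} - 5 x - 3\right) e^{3 x}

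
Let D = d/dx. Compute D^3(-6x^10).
- 4320 x^{7}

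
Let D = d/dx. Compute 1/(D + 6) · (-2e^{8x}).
- \frac{e^{8 x}}{7}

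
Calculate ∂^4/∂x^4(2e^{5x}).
1250 e^{5 x}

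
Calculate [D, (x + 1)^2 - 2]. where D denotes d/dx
2 x + 2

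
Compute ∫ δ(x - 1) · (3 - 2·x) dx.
1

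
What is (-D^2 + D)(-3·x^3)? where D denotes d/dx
9 x \left(2 - x\right)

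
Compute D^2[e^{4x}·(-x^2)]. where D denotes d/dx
\left(- 16 x^{2} - 16 x - 2\right) e^{4 x}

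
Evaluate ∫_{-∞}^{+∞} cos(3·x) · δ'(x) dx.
0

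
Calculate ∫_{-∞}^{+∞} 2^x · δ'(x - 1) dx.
- \log{\left(4 \right)}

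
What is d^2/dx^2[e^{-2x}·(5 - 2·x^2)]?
8 \left(- x^{2} + 2 x + 2\right) e^{- 2 x}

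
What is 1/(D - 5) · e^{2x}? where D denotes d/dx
- \frac{e^{2 x}}{3}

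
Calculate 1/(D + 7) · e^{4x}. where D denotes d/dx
\frac{e^{4 x}}{11}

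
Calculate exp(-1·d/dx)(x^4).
x^{4} - 4 x^{3} + 6 x^{2} - 4 x + 1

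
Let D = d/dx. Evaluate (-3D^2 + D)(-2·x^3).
6 x \left(6 - x\right)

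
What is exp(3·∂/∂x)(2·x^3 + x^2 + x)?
2 x^{3} + 19 x^{2} + 61 x + 66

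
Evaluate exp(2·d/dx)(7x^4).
7 x^{4} + 56 x^{3} + 168 x^{2} + 224 x + 112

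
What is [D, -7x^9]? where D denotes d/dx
- 63 x^{8}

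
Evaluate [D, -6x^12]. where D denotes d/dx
- 72 x^{11}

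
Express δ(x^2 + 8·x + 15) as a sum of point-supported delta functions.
\frac{\delta(x + 5) + \delta(x + 3)}{2}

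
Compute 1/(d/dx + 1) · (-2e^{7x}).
- \frac{e^{7 x}}{4}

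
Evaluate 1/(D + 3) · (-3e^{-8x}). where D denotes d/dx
\frac{3 e^{- 8 x}}{5}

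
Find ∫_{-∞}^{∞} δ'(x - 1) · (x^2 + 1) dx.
-2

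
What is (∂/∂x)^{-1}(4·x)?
2 x^{2}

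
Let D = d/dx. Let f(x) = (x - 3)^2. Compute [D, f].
2 x - 6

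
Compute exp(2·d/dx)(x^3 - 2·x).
x^{3} + 6 x^{2} + 10 x + 4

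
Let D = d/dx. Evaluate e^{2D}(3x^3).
3 x^{3} + 18 x^{2} + 36 x + 24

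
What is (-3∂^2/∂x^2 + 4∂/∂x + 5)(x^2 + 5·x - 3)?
5 x^{2} + 33 x - 1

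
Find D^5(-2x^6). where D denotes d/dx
- 1440 x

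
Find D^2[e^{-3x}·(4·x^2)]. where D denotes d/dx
4 \left(9 x^{2} - 12 x + 2\right) e^{- 3 x}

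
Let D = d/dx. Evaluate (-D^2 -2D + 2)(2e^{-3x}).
- 2 e^{- 3 x}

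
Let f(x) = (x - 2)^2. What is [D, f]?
2 x - 4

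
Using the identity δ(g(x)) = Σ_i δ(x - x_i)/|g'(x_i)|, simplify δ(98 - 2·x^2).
\frac{\delta(x - 7) + \delta(x + 7)}{28}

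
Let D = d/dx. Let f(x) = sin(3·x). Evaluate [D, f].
3 \cos{\left(3 x \right)}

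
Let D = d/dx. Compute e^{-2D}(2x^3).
2 x^{3} - 12 x^{2} + 24 x - 16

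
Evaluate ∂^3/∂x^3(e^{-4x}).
- 64 e^{- 4 x}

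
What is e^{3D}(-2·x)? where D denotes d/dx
- 2 x - 6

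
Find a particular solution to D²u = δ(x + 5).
\frac{|x + 5|}{2}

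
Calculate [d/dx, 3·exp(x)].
3 e^{x}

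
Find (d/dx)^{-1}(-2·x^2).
- \frac{2 x^{3}}{3}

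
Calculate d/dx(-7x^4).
- 28 x^{3}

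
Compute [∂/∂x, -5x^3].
- 15 x^{2}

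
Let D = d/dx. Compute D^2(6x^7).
252 x^{5}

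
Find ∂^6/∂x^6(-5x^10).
- 756000 x^{4}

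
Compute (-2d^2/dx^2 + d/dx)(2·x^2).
4 x - 8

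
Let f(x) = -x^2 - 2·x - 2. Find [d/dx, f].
- 2 x - 2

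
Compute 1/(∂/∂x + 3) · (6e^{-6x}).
- 2 e^{- 6 x}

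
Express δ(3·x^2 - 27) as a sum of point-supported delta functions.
\frac{\delta(x - 3) + \delta(x + 3)}{18}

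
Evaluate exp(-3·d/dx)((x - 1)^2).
x^{2} - 8 x + 16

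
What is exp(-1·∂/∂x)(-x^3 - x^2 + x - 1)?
- x^{3} + 2 x^{2} - 2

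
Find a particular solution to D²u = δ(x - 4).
\frac{|x - 4|}{2}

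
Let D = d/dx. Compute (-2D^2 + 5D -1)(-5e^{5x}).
130 e^{5 x}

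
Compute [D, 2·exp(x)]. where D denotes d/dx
2 e^{x}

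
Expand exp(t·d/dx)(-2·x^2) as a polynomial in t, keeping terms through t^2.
- 2 t^{2} - 4 t x - 2 x^{2}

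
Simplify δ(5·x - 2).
\frac{\delta(x - 2/5)}{5}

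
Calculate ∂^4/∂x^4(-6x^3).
0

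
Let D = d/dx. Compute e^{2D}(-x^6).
- x^{6} - 12 x^{5} - 60 x^{4} - 160 x^{3} - 240 x^{2} - 192 x - 64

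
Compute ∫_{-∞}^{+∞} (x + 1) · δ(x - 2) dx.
3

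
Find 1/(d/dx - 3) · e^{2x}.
- e^{2 x}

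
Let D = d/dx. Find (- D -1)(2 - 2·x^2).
2 x^{2} + 4 x - 2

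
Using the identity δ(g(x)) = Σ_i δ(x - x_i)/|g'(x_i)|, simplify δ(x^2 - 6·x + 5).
\frac{\delta(x - 5) + \delta(x - 1)}{4}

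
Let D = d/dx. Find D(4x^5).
20 x^{4}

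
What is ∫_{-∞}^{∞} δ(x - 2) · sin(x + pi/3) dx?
\sin{\left(\frac{\pi}{3} + 2 \right)}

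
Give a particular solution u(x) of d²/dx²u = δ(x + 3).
\frac{|x + 3|}{2}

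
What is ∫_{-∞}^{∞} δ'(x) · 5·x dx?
-5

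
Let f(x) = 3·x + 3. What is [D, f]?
3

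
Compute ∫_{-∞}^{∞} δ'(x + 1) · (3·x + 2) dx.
-3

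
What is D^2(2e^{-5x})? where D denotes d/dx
50 e^{- 5 x}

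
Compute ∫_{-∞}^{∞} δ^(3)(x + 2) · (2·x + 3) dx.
0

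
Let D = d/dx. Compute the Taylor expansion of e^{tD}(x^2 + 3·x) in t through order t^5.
t^{2} + t \left(2 x + 3\right) + x^{2} + 3 x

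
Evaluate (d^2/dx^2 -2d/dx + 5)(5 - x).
27 - 5 x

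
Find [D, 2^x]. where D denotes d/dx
2^{x} \log{\left(2 \right)}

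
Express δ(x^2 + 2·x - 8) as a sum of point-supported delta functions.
\frac{\delta(x - 2) + \delta(x + 4)}{6}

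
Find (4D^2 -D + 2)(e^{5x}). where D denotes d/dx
97 e^{5 x}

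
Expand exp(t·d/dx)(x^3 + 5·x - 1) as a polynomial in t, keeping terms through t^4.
t^{3} + 3 t^{2} x + t \left(3 x^{2} + 5\right) + x^{3} + 5 x - 1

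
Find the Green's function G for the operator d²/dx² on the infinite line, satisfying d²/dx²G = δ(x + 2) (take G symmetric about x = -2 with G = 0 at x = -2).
\frac{|x + 2|}{2}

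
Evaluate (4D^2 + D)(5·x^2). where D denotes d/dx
10 x + 40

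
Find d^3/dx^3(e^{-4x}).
- 64 e^{- 4 x}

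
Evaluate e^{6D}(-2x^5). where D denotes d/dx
- 2 x^{5} - 60 x^{4} - 720 x^{3} - 4320 x^{2} - 12960 x - 15552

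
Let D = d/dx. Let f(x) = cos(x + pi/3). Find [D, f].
- \sin{\left(x + \frac{\pi}{3} \right)}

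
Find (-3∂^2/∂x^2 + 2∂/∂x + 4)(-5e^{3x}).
85 e^{3 x}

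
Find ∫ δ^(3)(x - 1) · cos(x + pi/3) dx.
- \sin{\left(1 + \frac{\pi}{3} \right)}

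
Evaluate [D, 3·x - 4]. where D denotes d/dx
3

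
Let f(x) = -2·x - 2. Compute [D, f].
-2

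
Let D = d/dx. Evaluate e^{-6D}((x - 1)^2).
x^{2} - 14 x + 49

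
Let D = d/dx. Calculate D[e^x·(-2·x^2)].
2 x \left(- x - 2\right) e^{x}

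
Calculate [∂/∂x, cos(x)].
- \sin{\left(x \right)}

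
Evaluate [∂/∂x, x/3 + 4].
\frac{1}{3}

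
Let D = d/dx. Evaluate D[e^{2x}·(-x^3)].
x^{2} \left(- 2 x - 3\right) e^{2 x}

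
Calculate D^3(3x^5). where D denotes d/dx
180 x^{2}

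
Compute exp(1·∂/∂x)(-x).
- x - 1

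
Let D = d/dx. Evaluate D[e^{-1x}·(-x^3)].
x^{2} \left(x - 3\right) e^{- x}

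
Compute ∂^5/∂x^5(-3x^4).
0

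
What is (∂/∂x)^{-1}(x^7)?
\frac{x^{8}}{8}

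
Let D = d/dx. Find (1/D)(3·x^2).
x^{3}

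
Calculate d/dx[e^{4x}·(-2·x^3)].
x^{2} \left(- 8 x - 6\right) e^{4 x}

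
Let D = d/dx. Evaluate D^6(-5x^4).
0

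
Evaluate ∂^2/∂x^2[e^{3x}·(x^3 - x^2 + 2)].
\left(9 x^{3} + 9 x^{2} - 6 x + 16\right) e^{3 x}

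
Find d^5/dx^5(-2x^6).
- 1440 x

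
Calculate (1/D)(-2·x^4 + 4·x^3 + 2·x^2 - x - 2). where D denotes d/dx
- \frac{2 x^{5}}{5} + x^{4} + \frac{2 x^{3}}{3} - \frac{x^{2}}{2} - 2 x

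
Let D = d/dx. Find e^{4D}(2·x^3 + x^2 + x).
2 x^{3} + 25 x^{2} + 105 x + 148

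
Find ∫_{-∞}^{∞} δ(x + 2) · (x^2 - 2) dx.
2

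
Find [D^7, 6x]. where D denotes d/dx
42D^{6}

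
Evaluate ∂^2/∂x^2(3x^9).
216 x^{7}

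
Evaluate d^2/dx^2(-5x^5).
- 100 x^{3}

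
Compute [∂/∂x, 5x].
5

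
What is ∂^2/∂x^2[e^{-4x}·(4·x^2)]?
8 \left(8 x^{2} - 8 x + 1\right) e^{- 4 x}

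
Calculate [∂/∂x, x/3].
\frac{1}{3}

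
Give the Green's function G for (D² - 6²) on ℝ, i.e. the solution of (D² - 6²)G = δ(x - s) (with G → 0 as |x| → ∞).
-\frac{e^{-6|x-s|}}{12}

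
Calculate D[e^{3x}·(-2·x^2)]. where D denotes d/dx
2 x \left(- 3 x - 2\right) e^{3 x}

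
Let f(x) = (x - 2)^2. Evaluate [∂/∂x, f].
2 x - 4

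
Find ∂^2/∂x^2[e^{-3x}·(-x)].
3 \left(2 - 3 x\right) e^{- 3 x}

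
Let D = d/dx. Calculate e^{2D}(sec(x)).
\sec{\left(x + 2 \right)}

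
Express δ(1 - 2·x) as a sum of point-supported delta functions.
\frac{\delta(x - 1/2)}{2}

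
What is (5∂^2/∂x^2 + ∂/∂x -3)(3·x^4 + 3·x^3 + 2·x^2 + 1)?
- 9 x^{4} + 3 x^{3} + 183 x^{2} + 94 x + 17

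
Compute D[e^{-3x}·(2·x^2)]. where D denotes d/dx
2 x \left(2 - 3 x\right) e^{- 3 x}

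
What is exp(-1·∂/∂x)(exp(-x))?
e^{1 - x}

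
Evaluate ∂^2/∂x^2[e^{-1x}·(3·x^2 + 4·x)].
\left(3 x^{2} - 8 x - 2\right) e^{- x}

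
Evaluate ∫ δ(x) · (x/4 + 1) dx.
1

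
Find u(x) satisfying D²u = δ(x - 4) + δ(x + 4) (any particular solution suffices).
\frac{|x - 4|}{2} + \frac{|x + 4|}{2}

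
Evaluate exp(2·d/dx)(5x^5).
5 x^{5} + 50 x^{4} + 200 x^{3} + 400 x^{2} + 400 x + 160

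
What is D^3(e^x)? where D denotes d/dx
e^{x}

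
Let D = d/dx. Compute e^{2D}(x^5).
x^{5} + 10 x^{4} + 40 x^{3} + 80 x^{2} + 80 x + 32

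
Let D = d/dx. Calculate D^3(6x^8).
2016 x^{5}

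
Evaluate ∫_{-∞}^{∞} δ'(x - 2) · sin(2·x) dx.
- 2 \cos{\left(4 \right)}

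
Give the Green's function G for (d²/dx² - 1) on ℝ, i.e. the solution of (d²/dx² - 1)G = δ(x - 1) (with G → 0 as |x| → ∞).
-\frac{e^{-|x - 1|}}{2}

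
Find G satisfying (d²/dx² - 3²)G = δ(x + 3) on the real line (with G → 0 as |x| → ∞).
-\frac{e^{-3|x + 3|}}{6}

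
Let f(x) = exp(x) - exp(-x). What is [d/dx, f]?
2 \cosh{\left(x \right)}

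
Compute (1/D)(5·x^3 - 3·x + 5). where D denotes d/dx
\frac{5 x^{4}}{4} - \frac{3 x^{2}}{2} + 5 x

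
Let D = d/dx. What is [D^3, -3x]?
-9D^{2}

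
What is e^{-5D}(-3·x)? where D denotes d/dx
15 - 3 x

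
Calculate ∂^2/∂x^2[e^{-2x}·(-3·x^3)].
6 x \left(- 2 x^{2} + 6 x - 3\right) e^{- 2 x}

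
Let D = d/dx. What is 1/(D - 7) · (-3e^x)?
\frac{e^{x}}{2}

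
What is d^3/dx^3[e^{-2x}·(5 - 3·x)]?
4 \left(6 x - 19\right) e^{- 2 x}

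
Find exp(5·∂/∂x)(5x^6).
5 x^{6} + 150 x^{5} + 1875 x^{4} + 12500 x^{3} + 46875 x^{2} + 93750 x + 78125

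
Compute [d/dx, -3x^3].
- 9 x^{2}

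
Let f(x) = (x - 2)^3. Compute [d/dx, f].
3 \left(x - 2\right)^{2}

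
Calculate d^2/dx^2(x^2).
2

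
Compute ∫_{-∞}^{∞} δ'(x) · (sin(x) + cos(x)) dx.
-1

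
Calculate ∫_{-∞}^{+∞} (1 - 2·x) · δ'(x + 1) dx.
2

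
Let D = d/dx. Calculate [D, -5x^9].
- 45 x^{8}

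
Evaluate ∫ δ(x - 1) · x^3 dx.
1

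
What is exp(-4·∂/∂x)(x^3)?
x^{3} - 12 x^{2} + 48 x - 64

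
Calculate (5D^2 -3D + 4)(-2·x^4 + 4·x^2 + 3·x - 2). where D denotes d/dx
- 8 x^{4} + 24 x^{3} - 104 x^{2} - 12 x + 23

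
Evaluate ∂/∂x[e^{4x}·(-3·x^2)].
6 x \left(- 2 x - 1\right) e^{4 x}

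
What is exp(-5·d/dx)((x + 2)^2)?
x^{2} - 6 x + 9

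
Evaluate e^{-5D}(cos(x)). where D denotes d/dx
\cos{\left(x - 5 \right)}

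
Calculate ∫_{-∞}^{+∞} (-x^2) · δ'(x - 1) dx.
2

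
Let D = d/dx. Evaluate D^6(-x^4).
0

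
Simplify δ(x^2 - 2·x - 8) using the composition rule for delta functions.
\frac{\delta(x + 2) + \delta(x - 4)}{6}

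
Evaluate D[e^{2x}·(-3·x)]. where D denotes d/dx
\left(- 6 x - 3\right) e^{2 x}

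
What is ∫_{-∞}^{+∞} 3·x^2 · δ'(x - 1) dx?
-6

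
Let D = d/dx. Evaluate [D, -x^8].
- 8 x^{7}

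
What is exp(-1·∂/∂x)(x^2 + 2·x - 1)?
x^{2} - 2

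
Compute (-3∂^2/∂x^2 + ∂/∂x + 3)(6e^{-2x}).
- 66 e^{- 2 x}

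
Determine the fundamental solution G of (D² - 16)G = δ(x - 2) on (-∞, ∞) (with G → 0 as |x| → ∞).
-\frac{e^{-4|x - 2|}}{8}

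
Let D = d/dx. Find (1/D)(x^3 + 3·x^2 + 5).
\frac{x^{4}}{4} + x^{3} + 5 x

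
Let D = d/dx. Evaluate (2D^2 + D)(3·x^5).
15 x^{3} \left(x + 8\right)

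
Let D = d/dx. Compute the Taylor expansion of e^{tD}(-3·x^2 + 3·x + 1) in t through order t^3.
- 3 t^{2} - 3 t \left(2 x - 1\right) - 3 x^{2} + 3 x + 1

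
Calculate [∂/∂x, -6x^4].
- 24 x^{3}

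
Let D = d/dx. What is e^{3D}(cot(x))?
\cot{\left(x + 3 \right)}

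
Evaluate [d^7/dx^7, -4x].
-28\frac{d^{6}}{dx^{6}}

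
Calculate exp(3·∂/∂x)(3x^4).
3 x^{4} + 36 x^{3} + 162 x^{2} + 324 x + 243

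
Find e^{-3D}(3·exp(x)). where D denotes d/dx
3 e^{x - 3}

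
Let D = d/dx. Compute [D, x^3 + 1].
3 x^{2}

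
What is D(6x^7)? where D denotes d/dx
42 x^{6}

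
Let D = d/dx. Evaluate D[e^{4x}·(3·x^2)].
6 x \left(2 x + 1\right) e^{4 x}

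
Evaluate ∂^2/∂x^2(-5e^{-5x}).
- 125 e^{- 5 x}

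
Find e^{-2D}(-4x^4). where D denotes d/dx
- 4 x^{4} + 32 x^{3} - 96 x^{2} + 128 x - 64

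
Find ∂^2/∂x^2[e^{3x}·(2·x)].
\left(18 x + 12\right) e^{3 x}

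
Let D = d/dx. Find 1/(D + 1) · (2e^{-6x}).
- \frac{2 e^{- 6 x}}{5}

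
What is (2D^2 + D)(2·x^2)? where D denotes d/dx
4 x + 8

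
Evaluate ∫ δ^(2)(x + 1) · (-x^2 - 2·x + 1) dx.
-2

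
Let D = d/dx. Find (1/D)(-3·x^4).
- \frac{3 x^{5}}{5}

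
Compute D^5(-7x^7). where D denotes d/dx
- 17640 x^{2}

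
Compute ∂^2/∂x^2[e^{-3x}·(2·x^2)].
2 \left(9 x^{2} - 12 x + 2\right) e^{- 3 x}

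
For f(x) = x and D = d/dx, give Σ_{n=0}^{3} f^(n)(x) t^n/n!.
t + x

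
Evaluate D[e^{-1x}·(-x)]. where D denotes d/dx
\left(x - 1\right) e^{- x}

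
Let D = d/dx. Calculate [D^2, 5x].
10D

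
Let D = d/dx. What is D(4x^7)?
28 x^{6}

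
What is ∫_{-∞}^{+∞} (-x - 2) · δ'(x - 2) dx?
1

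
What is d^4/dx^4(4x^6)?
1440 x^{2}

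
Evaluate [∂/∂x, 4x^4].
16 x^{3}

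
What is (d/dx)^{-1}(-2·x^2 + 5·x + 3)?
- \frac{2 x^{3}}{3} + \frac{5 x^{2}}{2} + 3 x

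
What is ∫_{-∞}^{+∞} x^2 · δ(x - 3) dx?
9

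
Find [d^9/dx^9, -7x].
-63\frac{d^{8}}{dx^{8}}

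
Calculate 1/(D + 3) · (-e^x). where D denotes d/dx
- \frac{e^{x}}{4}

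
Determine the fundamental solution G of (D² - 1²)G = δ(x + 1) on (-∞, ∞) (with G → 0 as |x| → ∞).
-\frac{e^{-|x + 1|}}{2}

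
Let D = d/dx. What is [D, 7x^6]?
42 x^{5}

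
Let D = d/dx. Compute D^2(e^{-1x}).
e^{- x}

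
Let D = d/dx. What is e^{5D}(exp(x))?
e^{x + 5}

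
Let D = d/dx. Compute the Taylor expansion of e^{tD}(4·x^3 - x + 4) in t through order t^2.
12 t^{2} x + t \left(12 x^{2} - 1\right) + 4 x^{3} - x + 4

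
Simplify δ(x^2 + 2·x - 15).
\frac{\delta(x + 5) + \delta(x - 3)}{8}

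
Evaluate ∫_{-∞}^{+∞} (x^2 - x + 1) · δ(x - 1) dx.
1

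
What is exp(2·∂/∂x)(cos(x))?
\cos{\left(x + 2 \right)}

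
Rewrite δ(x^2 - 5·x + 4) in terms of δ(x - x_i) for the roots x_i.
\frac{\delta(x - 4) + \delta(x - 1)}{3}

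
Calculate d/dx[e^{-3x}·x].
\left(1 - 3 x\right) e^{- 3 x}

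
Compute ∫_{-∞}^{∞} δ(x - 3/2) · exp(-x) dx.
e^{- \frac{3}{2}}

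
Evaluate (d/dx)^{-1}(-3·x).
- \frac{3 x^{2}}{2}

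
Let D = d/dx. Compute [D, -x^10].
- 10 x^{9}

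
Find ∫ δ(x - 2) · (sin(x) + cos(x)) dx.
\cos{\left(2 \right)} + \sin{\left(2 \right)}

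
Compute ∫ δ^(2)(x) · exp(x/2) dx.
\frac{1}{4}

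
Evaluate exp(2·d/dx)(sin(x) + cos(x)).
\sqrt{2} \sin{\left(x + \frac{\pi}{4} + 2 \right)}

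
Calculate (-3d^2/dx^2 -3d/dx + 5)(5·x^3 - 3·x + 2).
25 x^{3} - 45 x^{2} - 105 x + 19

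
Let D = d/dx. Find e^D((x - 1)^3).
x^{3}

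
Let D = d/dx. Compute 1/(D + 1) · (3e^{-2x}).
- 3 e^{- 2 x}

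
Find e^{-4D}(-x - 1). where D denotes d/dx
3 - x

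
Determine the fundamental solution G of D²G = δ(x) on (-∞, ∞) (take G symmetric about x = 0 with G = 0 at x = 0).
\frac{|x|}{2}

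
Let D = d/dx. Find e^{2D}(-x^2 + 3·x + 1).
- x^{2} - x + 3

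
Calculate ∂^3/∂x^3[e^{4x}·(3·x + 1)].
\left(192 x + 208\right) e^{4 x}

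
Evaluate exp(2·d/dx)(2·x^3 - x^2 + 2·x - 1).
2 x^{3} + 11 x^{2} + 22 x + 15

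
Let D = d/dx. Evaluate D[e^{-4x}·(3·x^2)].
6 x \left(1 - 2 x\right) e^{- 4 x}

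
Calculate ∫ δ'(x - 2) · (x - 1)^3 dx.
-3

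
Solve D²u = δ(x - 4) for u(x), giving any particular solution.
\frac{|x - 4|}{2}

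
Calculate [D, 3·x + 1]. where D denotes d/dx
3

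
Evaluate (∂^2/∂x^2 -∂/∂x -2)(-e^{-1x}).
0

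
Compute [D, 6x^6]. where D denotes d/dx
36 x^{5}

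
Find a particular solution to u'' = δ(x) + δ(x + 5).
\frac{|x|}{2} + \frac{|x + 5|}{2}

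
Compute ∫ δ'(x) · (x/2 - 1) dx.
- \frac{1}{2}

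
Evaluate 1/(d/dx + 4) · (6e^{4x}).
\frac{3 e^{4 x}}{4}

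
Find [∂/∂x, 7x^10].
70 x^{9}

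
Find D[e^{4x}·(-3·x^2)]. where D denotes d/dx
6 x \left(- 2 x - 1\right) e^{4 x}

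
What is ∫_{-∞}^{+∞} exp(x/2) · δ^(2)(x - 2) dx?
\frac{e}{4}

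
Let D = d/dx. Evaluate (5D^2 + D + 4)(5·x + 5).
20 x + 25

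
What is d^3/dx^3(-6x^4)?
- 144 x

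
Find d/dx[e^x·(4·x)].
4 \left(x + 1\right) e^{x}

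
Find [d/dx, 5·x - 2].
5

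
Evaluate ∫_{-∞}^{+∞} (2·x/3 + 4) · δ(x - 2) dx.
\frac{16}{3}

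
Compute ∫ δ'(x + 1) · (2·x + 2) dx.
-2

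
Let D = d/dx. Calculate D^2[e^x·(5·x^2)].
5 \left(x^{2} + 4 x + 2\right) e^{x}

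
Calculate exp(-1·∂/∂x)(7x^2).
7 x^{2} - 14 x + 7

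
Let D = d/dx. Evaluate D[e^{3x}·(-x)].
\left(- 3 x - 1\right) e^{3 x}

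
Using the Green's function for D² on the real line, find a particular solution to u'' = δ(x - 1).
\frac{|x - 1|}{2}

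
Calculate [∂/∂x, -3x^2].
- 6 x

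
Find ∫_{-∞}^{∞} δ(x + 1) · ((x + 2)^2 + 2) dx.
3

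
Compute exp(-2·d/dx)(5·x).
5 x - 10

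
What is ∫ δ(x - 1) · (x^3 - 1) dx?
0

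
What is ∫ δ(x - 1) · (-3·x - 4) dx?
-7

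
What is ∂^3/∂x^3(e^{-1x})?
- e^{- x}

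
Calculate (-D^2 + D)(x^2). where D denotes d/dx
2 x - 2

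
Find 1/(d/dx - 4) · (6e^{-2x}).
- e^{- 2 x}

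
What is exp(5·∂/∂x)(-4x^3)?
- 4 x^{3} - 60 x^{2} - 300 x - 500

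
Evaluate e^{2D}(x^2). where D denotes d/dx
x^{2} + 4 x + 4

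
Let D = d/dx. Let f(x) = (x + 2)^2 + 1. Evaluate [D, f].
2 x + 4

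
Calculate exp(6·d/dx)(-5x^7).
- 5 x^{7} - 210 x^{6} - 3780 x^{5} - 37800 x^{4} - 226800 x^{3} - 816480 x^{2} - 1632960 x - 1399680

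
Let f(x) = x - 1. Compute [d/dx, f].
1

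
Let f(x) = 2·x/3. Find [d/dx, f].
\frac{2}{3}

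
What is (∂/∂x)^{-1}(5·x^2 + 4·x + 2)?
\frac{5 x^{3}}{3} + 2 x^{2} + 2 x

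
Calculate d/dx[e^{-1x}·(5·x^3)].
5 x^{2} \left(3 - x\right) e^{- x}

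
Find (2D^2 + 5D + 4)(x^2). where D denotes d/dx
4 x^{2} + 10 x + 4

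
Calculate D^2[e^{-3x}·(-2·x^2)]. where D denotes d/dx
2 \left(- 9 x^{2} + 12 x - 2\right) e^{- 3 x}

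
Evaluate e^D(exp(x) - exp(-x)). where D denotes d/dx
2 \sinh{\left(x + 1 \right)}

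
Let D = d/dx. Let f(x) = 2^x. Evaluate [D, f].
2^{x} \log{\left(2 \right)}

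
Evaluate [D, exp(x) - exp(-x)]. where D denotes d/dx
2 \cosh{\left(x \right)}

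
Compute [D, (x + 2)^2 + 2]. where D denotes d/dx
2 x + 4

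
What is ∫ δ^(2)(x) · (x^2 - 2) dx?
2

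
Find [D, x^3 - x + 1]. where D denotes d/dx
3 x^{2} - 1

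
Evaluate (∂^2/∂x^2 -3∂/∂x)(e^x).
- 2 e^{x}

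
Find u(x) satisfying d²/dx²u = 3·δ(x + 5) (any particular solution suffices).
\frac{3|x + 5|}{2}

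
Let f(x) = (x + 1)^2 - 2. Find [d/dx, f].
2 x + 2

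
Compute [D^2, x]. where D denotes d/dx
2D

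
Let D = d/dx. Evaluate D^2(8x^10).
720 x^{8}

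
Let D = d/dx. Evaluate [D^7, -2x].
-14D^{6}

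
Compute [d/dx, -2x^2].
- 4 x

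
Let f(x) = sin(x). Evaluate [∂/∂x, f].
\cos{\left(x \right)}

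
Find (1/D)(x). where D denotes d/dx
\frac{x^{2}}{2}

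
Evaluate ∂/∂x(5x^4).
20 x^{3}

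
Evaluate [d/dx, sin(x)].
\cos{\left(x \right)}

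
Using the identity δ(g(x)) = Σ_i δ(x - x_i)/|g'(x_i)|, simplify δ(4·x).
\frac{\delta(x)}{4}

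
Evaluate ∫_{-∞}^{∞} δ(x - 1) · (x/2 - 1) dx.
- \frac{1}{2}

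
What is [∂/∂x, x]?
1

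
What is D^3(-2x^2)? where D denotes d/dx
0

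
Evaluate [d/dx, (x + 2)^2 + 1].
2 x + 4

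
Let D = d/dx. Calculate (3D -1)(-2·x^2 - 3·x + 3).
2 x^{2} - 9 x - 12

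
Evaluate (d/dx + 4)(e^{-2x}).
2 e^{- 2 x}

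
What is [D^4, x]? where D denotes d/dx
4D^{3}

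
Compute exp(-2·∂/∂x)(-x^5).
- x^{5} + 10 x^{4} - 40 x^{3} + 80 x^{2} - 80 x + 32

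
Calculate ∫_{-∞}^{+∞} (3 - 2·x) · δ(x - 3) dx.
-3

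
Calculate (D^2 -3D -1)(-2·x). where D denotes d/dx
2 x + 6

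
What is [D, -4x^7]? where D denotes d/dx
- 28 x^{6}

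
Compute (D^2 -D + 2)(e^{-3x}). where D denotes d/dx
14 e^{- 3 x}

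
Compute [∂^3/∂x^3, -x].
-3\frac{d^{2}}{dx^{2}}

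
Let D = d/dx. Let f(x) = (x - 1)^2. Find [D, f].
2 x - 2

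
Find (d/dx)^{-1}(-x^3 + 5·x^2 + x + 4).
- \frac{x^{4}}{4} + \frac{5 x^{3}}{3} + \frac{x^{2}}{2} + 4 x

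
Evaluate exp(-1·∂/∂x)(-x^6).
- x^{6} + 6 x^{5} - 15 x^{4} + 20 x^{3} - 15 x^{2} + 6 x - 1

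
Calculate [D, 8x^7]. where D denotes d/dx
56 x^{6}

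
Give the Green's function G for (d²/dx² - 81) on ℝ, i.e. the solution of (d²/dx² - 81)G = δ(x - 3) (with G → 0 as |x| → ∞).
-\frac{e^{-9|x - 3|}}{18}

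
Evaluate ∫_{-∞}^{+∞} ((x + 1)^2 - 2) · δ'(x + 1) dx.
0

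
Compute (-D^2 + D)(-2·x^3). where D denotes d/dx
6 x \left(2 - x\right)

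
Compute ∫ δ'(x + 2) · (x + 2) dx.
-1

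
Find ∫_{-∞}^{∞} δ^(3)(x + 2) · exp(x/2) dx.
- \frac{1}{8 e}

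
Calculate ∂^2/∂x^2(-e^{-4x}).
- 16 e^{- 4 x}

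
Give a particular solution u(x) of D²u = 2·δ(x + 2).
|x + 2|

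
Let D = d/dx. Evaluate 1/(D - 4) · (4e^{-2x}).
- \frac{2 e^{- 2 x}}{3}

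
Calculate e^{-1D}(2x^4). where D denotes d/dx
2 x^{4} - 8 x^{3} + 12 x^{2} - 8 x + 2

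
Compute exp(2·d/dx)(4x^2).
4 x^{2} + 16 x + 16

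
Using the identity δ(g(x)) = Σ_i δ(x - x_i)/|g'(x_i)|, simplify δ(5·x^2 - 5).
\frac{\delta(x - 1) + \delta(x + 1)}{10}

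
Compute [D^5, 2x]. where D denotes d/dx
10D^{4}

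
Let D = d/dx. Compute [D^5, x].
5D^{4}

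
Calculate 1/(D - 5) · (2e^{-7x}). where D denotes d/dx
- \frac{e^{- 7 x}}{6}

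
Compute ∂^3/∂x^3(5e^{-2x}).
- 40 e^{- 2 x}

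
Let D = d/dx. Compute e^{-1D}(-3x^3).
- 3 x^{3} + 9 x^{2} - 9 x + 3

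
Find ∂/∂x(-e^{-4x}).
4 e^{- 4 x}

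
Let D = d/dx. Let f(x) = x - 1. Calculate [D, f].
1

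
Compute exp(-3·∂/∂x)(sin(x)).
\sin{\left(x - 3 \right)}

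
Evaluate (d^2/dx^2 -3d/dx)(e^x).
- 2 e^{x}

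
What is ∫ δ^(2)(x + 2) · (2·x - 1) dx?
0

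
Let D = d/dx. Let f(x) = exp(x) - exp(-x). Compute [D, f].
2 \cosh{\left(x \right)}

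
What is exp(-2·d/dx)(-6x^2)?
- 6 x^{2} + 24 x - 24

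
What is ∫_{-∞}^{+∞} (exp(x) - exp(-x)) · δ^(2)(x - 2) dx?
2 \sinh{\left(2 \right)}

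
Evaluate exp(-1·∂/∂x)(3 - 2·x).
5 - 2 x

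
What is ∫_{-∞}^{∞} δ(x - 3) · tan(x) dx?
\tan{\left(3 \right)}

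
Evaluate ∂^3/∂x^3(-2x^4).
- 48 x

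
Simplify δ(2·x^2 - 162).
\frac{\delta(x - 9) + \delta(x + 9)}{36}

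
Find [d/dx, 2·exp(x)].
2 e^{x}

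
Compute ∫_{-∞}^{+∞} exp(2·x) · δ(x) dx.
1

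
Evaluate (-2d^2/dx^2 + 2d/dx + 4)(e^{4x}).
- 20 e^{4 x}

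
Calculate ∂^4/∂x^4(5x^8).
8400 x^{4}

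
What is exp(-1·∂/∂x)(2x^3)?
2 x^{3} - 6 x^{2} + 6 x - 2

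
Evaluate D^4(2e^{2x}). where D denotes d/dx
32 e^{2 x}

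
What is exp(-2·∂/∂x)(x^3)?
x^{3} - 6 x^{2} + 12 x - 8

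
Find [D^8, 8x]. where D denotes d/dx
64D^{7}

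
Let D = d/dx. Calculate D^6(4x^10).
604800 x^{4}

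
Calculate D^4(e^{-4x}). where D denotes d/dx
256 e^{- 4 x}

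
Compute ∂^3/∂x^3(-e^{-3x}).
27 e^{- 3 x}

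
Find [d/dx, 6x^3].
18 x^{2}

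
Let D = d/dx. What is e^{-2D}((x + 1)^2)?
x^{2} - 2 x + 1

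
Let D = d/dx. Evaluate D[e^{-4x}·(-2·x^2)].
4 x \left(2 x - 1\right) e^{- 4 x}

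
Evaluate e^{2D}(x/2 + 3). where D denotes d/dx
\frac{x}{2} + 4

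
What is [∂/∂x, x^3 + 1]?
3 x^{2}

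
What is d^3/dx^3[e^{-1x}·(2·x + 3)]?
\left(3 - 2 x\right) e^{- x}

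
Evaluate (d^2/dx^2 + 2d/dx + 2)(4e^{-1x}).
4 e^{- x}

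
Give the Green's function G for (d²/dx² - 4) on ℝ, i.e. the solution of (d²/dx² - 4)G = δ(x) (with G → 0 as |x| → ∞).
-\frac{e^{-2|x|}}{4}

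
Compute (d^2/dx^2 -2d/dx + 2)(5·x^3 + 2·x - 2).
10 x^{3} - 30 x^{2} + 34 x - 8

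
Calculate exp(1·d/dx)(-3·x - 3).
- 3 x - 6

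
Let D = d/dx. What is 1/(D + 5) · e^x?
\frac{e^{x}}{6}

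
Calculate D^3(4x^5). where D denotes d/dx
240 x^{2}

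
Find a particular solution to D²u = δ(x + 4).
\frac{|x + 4|}{2}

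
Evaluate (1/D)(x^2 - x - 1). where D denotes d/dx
\frac{x^{3}}{3} - \frac{x^{2}}{2} - x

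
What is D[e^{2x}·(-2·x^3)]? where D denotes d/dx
x^{2} \left(- 4 x - 6\right) e^{2 x}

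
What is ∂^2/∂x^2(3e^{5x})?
75 e^{5 x}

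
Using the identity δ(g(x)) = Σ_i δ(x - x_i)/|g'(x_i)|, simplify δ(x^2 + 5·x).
\frac{\delta(x + 5) + \delta(x)}{5}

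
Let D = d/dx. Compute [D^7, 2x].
14D^{6}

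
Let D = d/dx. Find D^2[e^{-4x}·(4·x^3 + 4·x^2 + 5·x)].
8 \left(8 x^{3} - 4 x^{2} + 5 x - 4\right) e^{- 4 x}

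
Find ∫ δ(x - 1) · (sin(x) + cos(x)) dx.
\cos{\left(1 \right)} + \sin{\left(1 \right)}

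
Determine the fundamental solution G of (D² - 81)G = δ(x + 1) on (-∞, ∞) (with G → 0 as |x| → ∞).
-\frac{e^{-9|x + 1|}}{18}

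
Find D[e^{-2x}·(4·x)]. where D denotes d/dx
4 \left(1 - 2 x\right) e^{- 2 x}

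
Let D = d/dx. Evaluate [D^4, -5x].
-20D^{3}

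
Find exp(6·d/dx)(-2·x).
- 2 x - 12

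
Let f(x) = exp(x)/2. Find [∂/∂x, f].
\frac{e^{x}}{2}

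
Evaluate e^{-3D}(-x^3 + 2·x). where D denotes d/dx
- x^{3} + 9 x^{2} - 25 x + 21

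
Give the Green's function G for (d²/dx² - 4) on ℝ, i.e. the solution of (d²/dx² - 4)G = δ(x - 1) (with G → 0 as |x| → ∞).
-\frac{e^{-2|x - 1|}}{4}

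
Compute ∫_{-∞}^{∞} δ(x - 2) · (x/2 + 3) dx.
4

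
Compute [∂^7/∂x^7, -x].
-7\frac{d^{6}}{dx^{6}}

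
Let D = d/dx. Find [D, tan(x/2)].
\frac{1}{\cos{\left(x \right)} + 1}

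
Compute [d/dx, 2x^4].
8 x^{3}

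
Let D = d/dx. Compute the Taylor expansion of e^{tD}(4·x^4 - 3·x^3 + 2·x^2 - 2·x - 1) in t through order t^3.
t^{3} \left(16 x - 3\right) + t^{2} \left(24 x^{2} - 9 x + 2\right) + t \left(16 x^{3} - 9 x^{2} + 4 x - 2\right) + 4 x^{4} - 3 x^{3} + 2 x^{2} - 2 x - 1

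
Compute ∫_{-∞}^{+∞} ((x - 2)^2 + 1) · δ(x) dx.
5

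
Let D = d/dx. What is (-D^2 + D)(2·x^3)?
6 x \left(x - 2\right)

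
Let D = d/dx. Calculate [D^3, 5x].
15D^{2}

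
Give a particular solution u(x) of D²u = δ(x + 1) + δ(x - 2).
\frac{|x + 1|}{2} + \frac{|x - 2|}{2}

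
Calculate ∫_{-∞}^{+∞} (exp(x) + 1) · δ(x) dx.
2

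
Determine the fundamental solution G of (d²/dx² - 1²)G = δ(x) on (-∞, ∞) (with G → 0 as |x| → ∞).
-\frac{e^{-|x|}}{2}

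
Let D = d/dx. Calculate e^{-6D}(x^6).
x^{6} - 36 x^{5} + 540 x^{4} - 4320 x^{3} + 19440 x^{2} - 46656 x + 46656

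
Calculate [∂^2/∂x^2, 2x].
4\frac{d}{dx}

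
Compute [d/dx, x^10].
10 x^{9}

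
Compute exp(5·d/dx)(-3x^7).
- 3 x^{7} - 105 x^{6} - 1575 x^{5} - 13125 x^{4} - 65625 x^{3} - 196875 x^{2} - 328125 x - 234375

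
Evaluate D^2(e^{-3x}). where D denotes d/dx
9 e^{- 3 x}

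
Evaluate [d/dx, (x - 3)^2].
2 x - 6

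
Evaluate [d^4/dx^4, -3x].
-12\frac{d^{3}}{dx^{3}}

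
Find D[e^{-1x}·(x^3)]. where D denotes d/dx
x^{2} \left(3 - x\right) e^{- x}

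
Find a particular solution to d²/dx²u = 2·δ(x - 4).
|x - 4|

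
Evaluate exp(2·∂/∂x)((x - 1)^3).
x^{3} + 3 x^{2} + 3 x + 1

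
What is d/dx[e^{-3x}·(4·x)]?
4 \left(1 - 3 x\right) e^{- 3 x}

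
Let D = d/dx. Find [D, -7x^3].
- 21 x^{2}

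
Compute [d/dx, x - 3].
1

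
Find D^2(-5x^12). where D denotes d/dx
- 660 x^{10}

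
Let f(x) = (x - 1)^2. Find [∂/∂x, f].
2 x - 2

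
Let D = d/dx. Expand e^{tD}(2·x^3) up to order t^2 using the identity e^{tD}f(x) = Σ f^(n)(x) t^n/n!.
2 x \left(3 t^{2} + 3 t x + x^{2}\right)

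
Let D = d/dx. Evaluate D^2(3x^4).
36 x^{2}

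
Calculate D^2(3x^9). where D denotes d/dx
216 x^{7}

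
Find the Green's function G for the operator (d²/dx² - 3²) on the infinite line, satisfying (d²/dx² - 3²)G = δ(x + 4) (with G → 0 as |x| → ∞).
-\frac{e^{-3|x + 4|}}{6}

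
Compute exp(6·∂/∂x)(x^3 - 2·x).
x^{3} + 18 x^{2} + 106 x + 204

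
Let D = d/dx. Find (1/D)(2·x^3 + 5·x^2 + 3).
\frac{x^{4}}{2} + \frac{5 x^{3}}{3} + 3 x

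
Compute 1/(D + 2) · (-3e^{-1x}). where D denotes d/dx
- 3 e^{- x}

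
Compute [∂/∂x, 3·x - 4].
3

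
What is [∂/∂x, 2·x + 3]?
2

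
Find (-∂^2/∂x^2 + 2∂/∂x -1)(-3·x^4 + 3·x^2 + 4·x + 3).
3 x^{4} - 24 x^{3} + 33 x^{2} + 8 x - 1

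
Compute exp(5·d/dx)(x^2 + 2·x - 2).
x^{2} + 12 x + 33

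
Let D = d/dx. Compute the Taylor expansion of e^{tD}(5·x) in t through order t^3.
5 t + 5 x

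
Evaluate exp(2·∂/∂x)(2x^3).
2 x^{3} + 12 x^{2} + 24 x + 16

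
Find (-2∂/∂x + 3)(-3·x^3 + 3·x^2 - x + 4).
- 9 x^{3} + 27 x^{2} - 15 x + 14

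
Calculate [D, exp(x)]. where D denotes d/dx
e^{x}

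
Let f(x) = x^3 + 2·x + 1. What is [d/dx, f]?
3 x^{2} + 2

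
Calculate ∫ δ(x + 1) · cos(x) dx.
\cos{\left(1 \right)}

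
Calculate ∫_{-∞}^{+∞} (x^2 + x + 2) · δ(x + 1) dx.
2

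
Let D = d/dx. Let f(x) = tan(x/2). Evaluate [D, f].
\frac{1}{\cos{\left(x \right)} + 1}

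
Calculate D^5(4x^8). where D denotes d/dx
26880 x^{3}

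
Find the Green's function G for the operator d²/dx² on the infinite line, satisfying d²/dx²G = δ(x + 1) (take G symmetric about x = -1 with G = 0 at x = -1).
\frac{|x + 1|}{2}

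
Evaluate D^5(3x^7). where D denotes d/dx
7560 x^{2}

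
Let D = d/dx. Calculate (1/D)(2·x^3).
\frac{x^{4}}{2}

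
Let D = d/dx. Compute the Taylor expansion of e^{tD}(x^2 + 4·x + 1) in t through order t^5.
t^{2} + 2 t \left(x + 2\right) + x^{2} + 4 x + 1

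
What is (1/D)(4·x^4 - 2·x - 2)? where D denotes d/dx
\frac{4 x^{5}}{5} - x^{2} - 2 x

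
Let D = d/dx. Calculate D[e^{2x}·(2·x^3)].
x^{2} \left(4 x + 6\right) e^{2 x}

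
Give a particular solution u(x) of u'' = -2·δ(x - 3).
-|x - 3|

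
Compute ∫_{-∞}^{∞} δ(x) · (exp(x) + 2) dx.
3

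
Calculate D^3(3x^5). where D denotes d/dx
180 x^{2}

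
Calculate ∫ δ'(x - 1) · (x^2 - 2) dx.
-2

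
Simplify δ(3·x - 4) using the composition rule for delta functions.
\frac{\delta(x - 4/3)}{3}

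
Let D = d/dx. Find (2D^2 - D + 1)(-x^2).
- x^{2} + 2 x - 4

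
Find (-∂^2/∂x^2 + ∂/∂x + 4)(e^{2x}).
2 e^{2 x}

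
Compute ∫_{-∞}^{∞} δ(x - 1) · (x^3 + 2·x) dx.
3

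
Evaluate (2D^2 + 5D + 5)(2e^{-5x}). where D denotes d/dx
60 e^{- 5 x}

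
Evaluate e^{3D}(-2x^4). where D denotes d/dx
- 2 x^{4} - 24 x^{3} - 108 x^{2} - 216 x - 162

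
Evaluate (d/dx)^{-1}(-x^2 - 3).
- \frac{x^{3}}{3} - 3 x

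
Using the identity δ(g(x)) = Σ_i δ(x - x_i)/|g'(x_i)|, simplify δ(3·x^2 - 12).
\frac{\delta(x - 2) + \delta(x + 2)}{12}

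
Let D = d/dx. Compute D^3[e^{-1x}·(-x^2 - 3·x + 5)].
\left(x^{2} - 3 x - 8\right) e^{- x}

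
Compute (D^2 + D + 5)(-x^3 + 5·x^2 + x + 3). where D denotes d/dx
- 5 x^{3} + 22 x^{2} + 9 x + 26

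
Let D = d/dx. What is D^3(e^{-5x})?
- 125 e^{- 5 x}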